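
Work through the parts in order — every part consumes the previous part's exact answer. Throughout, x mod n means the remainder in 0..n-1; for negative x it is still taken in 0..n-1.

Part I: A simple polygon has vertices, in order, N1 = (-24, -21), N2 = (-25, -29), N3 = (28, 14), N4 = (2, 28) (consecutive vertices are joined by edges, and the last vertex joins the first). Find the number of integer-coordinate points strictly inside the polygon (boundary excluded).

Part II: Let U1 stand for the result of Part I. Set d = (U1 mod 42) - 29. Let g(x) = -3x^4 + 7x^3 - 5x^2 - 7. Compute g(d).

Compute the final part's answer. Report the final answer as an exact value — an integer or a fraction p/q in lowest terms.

-2296778

Part I: cross terms: (-24*-29 - -25*-21)=171, (-25*14 - 28*-29)=462, (28*28 - 2*14)=756, (2*-21 - -24*28)=630; twice the area = |2019| = 2019; area = 2019/2; boundary points = 1 + 1 + 2 + 1 = 5; strictly interior points = area - boundary/2 + 1 = 1008; answer 1008
Part II: U1 = 1008; d = -29; -3*(-29)^4 + 7*(-29)^3 - 5*(-29)^2 - 7 = (-2121843) + (-170723) + (-4205) + (-7) = -2296778; answer -2296778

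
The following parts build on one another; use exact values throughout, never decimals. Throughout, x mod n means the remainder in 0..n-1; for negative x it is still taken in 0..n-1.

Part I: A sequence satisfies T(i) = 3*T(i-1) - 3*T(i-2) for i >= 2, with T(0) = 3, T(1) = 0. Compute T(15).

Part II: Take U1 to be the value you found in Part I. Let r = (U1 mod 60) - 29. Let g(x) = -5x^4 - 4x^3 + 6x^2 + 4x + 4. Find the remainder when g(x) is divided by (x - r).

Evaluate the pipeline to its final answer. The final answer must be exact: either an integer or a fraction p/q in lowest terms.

Part I: T(2) = 3*(0) - 3*(3) = -9; iterating: T(2)=-9, T(3)=-27, T(4)=-54, T(5)=-81, T(6)=-81, T(7)=0, T(8)=243, T(9)=729, T(10)=1458, T(11)=2187, T(12)=2187, T(13)=0, T(14)=-6561, T(15)=-19683; answer -19683
Part II: U1 = -19683; r = 28; remainder = value at the root: -5*(28)^4 - 4*(28)^3 + 6*(28)^2 + 4*(28)^1 + 4 = (-3073280) + (-87808) + (4704) + (112) + (4) = -3156268; answer -3156268

-3156268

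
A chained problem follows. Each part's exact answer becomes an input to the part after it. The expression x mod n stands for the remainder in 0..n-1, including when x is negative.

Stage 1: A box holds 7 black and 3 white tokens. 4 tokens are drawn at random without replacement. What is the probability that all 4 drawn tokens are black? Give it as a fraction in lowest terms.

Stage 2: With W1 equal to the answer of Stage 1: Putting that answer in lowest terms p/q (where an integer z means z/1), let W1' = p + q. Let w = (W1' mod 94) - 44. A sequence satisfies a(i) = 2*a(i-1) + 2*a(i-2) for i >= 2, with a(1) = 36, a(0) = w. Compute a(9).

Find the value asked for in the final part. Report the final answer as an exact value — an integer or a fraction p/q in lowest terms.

Stage 1: total draws C(10,4) = 210; favorable C(7,4) = 35; P = 1/6; answer 1/6
Stage 2: W1 = 1/6; threaded value p + q = 7; w = -37; a(2) = 2*(36) + 2*(-37) = -2; iterating: a(2)=-2, a(3)=68, a(4)=132, a(5)=400, a(6)=1064, a(7)=2928, a(8)=7984, a(9)=21824; answer 21824

21824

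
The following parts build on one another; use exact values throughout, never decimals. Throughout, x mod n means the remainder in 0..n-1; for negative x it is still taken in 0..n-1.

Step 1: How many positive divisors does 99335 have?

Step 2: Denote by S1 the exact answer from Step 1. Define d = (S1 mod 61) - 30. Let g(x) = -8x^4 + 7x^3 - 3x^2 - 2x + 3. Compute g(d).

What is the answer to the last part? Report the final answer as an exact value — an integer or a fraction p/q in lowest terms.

Step 1: 99335 = 5 * 19867; number of divisors = (1+1) * (1+1) = 4; answer 4
Step 2: S1 = 4; d = -26; -8*(-26)^4 + 7*(-26)^3 - 3*(-26)^2 - 2*(-26)^1 + 3 = (-3655808) + (-123032) + (-2028) + (52) + (3) = -3780813; answer -3780813

-3780813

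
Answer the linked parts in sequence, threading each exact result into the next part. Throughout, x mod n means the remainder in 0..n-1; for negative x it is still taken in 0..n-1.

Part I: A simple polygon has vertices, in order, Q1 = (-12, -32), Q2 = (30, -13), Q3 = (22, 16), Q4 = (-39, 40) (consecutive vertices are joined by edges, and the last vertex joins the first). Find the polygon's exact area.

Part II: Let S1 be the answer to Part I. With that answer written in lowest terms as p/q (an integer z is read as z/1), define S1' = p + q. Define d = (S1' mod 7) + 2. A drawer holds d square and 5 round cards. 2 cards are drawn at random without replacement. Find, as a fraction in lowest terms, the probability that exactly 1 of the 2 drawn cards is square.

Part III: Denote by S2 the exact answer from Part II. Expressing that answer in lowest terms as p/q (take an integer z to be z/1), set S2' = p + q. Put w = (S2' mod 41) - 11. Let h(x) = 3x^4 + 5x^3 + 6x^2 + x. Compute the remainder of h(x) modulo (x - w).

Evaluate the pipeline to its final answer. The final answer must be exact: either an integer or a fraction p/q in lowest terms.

435

Part I: cross terms: (-12*-13 - 30*-32)=1116, (30*16 - 22*-13)=766, (22*40 - -39*16)=1504, (-39*-32 - -12*40)=1728; twice the area = |5114| = 5114; area = 2557; answer 2557
Part II: S1 = 2557; threaded value p + q = 2558; d = 5; total draws C(10,2) = 45; favorable C(5,1)*C(5,1) = 25; P = 5/9; answer 5/9
Part III: S2 = 5/9; threaded value p + q = 14; w = 3; remainder = value at the root: 3*(3)^4 + 5*(3)^3 + 6*(3)^2 + 1*(3)^1 = (243) + (135) + (54) + (3) = 435; answer 435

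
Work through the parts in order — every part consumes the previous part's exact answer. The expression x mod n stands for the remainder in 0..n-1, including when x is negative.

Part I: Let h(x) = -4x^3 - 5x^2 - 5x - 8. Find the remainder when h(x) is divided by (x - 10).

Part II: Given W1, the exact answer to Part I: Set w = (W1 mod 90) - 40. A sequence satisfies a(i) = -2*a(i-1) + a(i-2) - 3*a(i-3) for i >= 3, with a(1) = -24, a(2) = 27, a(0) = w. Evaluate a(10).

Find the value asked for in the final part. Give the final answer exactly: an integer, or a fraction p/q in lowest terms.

Part I: remainder = value at the root: -4*(10)^3 - 5*(10)^2 - 5*(10)^1 - 8 = (-4000) + (-500) + (-50) + (-8) = -4558; answer -4558
Part II: W1 = -4558; w = -8; a(3) = -2*(27) + 1*(-24) - 3*(-8) = -54; iterating: a(3)=-54, a(4)=207, a(5)=-549, a(6)=1467, a(7)=-4104, a(8)=11322, a(9)=-31149, a(10)=85932; answer 85932

85932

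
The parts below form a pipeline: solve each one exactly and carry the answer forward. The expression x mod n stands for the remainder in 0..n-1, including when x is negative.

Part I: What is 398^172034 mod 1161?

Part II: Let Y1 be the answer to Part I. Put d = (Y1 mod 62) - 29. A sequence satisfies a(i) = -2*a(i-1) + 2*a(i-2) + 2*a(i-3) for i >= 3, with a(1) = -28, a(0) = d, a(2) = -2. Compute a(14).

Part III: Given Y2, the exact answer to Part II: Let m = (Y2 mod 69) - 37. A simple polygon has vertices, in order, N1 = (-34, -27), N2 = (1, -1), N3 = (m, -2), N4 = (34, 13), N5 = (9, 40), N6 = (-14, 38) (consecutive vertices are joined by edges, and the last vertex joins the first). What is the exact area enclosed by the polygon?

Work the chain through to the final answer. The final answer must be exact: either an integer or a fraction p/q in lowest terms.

2118

Part I: squarings mod 1161: 398^1=398, 398^2=508, 398^4=322, 398^8=355, 398^16=637, 398^32=580, 398^64=871, 398^128=508, 398^256=322, 398^512=355, 398^1024=637, 398^2048=580, 398^4096=871, 398^8192=508, 398^16384=322, 398^32768=355, 398^65536=637, 398^131072=580; 398^172034 = 398^2 * 398^8192 * 398^32768 * 398^131072 = 895 (mod 1161); answer 895
Part II: Y1 = 895; d = -2; a(3) = -2*(-2) + 2*(-28) + 2*(-2) = -56; iterating: a(3)=-56, a(4)=52, a(5)=-220, a(6)=432, a(7)=-1200, a(8)=2824, a(9)=-7184, a(10)=17616, a(11)=-43952, a(12)=108768, a(13)=-270208, a(14)=670048; answer 670048
Part III: Y2 = 670048; m = 21; cross terms: (-34*-1 - 1*-27)=61, (1*-2 - 21*-1)=19, (21*13 - 34*-2)=341, (34*40 - 9*13)=1243, (9*38 - -14*40)=902, (-14*-27 - -34*38)=1670; twice the area = |4236| = 4236; area = 2118; answer 2118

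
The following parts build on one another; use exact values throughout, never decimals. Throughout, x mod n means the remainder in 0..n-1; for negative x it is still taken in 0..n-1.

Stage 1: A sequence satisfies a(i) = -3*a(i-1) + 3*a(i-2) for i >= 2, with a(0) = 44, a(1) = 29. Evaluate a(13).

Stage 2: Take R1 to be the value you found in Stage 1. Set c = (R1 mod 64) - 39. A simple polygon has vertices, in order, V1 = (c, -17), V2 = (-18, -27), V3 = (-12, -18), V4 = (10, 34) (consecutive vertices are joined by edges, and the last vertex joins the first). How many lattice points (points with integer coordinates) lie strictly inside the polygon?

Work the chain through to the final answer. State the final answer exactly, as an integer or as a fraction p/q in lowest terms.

437

Stage 1: a(2) = -3*(29) + 3*(44) = 45; iterating: a(2)=45, a(3)=-48, a(4)=279, a(5)=-981, a(6)=3780, a(7)=-14283, a(8)=54189, a(9)=-205416, a(10)=778815, a(11)=-2952693, a(12)=11194524, a(13)=-42441651; answer -42441651
Stage 2: R1 = -42441651; c = -26; cross terms: (-26*-27 - -18*-17)=396, (-18*-18 - -12*-27)=0, (-12*34 - 10*-18)=-228, (10*-17 - -26*34)=714; twice the area = |882| = 882; area = 441; boundary points = 2 + 3 + 2 + 3 = 10; strictly interior points = area - boundary/2 + 1 = 437; answer 437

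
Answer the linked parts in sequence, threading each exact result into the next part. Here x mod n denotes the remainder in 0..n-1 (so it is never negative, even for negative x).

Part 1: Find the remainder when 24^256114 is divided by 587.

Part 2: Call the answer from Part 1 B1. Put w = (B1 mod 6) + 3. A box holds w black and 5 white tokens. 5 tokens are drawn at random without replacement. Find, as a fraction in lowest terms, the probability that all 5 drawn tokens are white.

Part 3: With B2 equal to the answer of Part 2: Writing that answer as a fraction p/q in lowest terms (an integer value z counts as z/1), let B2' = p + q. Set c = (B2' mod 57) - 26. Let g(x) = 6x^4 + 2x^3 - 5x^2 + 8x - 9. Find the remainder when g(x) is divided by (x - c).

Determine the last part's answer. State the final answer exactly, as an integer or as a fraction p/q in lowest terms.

2703107

Part 1: squarings mod 587: 24^1=24, 24^2=576, 24^4=121, 24^8=553, 24^16=569, 24^32=324, 24^64=490, 24^128=17, 24^256=289, 24^512=167, 24^1024=300, 24^2048=189, 24^4096=501, 24^8192=352, 24^16384=47, 24^32768=448, 24^65536=537, 24^131072=152; 24^256114 = 24^2 * 24^16 * 24^32 * 24^64 * 24^2048 * 24^8192 * 24^16384 * 24^32768 * 24^65536 * 24^131072 = 324 (mod 587); answer 324
Part 2: B1 = 324; w = 3; total draws C(8,5) = 56; favorable C(5,5) = 1; P = 1/56; answer 1/56
Part 3: B2 = 1/56; threaded value p + q = 57; c = -26; remainder = value at the root: 6*(-26)^4 + 2*(-26)^3 - 5*(-26)^2 + 8*(-26)^1 - 9 = (2741856) + (-35152) + (-3380) + (-208) + (-9) = 2703107; answer 2703107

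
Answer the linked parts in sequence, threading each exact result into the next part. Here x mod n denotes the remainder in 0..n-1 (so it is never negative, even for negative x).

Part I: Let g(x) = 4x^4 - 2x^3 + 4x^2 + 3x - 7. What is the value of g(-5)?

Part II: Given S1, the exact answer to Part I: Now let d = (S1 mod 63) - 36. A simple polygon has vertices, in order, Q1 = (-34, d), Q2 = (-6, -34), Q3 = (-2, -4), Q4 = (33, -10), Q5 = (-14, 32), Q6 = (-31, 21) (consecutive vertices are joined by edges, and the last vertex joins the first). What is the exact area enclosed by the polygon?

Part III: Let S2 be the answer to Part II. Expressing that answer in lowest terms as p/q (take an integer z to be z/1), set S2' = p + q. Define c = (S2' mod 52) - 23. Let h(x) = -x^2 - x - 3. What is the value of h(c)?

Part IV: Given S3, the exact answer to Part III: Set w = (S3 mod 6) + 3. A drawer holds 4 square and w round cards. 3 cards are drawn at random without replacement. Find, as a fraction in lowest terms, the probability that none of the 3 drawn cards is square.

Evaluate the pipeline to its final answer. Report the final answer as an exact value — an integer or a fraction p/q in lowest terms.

1/14

Part I: 4*(-5)^4 - 2*(-5)^3 + 4*(-5)^2 + 3*(-5)^1 - 7 = (2500) + (250) + (100) + (-15) + (-7) = 2828; answer 2828
Part II: S1 = 2828; d = 20; cross terms: (-34*-34 - -6*20)=1276, (-6*-4 - -2*-34)=-44, (-2*-10 - 33*-4)=152, (33*32 - -14*-10)=916, (-14*21 - -31*32)=698, (-31*20 - -34*21)=94; twice the area = |3092| = 3092; area = 1546; answer 1546
Part III: S2 = 1546; threaded value p + q = 1547; c = 16; -1*(16)^2 - 1*(16)^1 - 3 = (-256) + (-16) + (-3) = -275; answer -275
Part IV: S3 = -275; w = 4; total draws C(8,3) = 56; favorable C(4,3) = 4; P = 1/14; answer 1/14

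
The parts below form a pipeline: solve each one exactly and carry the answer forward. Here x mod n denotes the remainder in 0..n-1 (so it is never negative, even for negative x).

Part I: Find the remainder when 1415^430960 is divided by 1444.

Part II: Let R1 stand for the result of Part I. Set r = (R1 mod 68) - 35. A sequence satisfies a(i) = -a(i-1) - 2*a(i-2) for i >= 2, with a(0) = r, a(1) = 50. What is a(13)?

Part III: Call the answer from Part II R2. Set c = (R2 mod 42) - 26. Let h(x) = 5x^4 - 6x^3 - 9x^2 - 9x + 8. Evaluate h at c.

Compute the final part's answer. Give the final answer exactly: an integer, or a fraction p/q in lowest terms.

Part I: squarings mod 1444: 1415^1=1415, 1415^2=841, 1415^4=1165, 1415^8=1309, 1415^16=897, 1415^32=301, 1415^64=1073, 1415^128=461, 1415^256=253, 1415^512=473, 1415^1024=1353, 1415^2048=1061, 1415^4096=845, 1415^8192=689, 1415^16384=1089, 1415^32768=397, 1415^65536=213, 1415^131072=605, 1415^262144=693; 1415^430960 = 1415^16 * 1415^32 * 1415^64 * 1415^256 * 1415^512 * 1415^4096 * 1415^32768 * 1415^131072 * 1415^262144 = 1241 (mod 1444); answer 1241
Part II: R1 = 1241; r = -18; a(2) = -1*(50) - 2*(-18) = -14; iterating: a(2)=-14, a(3)=-86, a(4)=114, a(5)=58, a(6)=-286, a(7)=170, a(8)=402, a(9)=-742, a(10)=-62, a(11)=1546, a(12)=-1422, a(13)=-1670; answer -1670
Part III: R2 = -1670; c = -16; 5*(-16)^4 - 6*(-16)^3 - 9*(-16)^2 - 9*(-16)^1 + 8 = (327680) + (24576) + (-2304) + (144) + (8) = 350104; answer 350104

350104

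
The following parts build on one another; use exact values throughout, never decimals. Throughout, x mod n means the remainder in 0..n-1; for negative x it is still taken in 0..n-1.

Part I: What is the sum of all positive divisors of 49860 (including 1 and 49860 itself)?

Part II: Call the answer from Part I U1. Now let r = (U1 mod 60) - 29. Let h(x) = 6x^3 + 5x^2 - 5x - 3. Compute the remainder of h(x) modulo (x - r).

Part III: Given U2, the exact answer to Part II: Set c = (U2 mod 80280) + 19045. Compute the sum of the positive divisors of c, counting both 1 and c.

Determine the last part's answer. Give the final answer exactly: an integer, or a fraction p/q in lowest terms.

100044

Part I: 49860 = 2^2 * 3^2 * 5 * 277; sigma = (1 + 2 + 4) * (1 + 3 + 9) * (1 + 5) * (1 + 277) = 7 * 13 * 6 * 278 = 151788; answer 151788
Part II: U1 = 151788; r = 19; remainder = value at the root: 6*(19)^3 + 5*(19)^2 - 5*(19)^1 - 3 = (41154) + (1805) + (-95) + (-3) = 42861; answer 42861
Part III: U2 = 42861; c = 61906; 61906 = 2 * 13 * 2381; sigma = (1 + 2) * (1 + 13) * (1 + 2381) = 3 * 14 * 2382 = 100044; answer 100044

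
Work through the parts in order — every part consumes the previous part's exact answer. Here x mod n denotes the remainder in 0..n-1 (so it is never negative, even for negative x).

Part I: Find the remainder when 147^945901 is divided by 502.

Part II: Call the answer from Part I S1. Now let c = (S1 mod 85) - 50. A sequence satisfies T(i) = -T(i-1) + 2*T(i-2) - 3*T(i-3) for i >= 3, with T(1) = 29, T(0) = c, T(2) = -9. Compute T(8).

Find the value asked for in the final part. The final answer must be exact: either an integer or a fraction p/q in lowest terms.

Part I: squarings mod 502: 147^1=147, 147^2=23, 147^4=27, 147^8=227, 147^16=325, 147^32=205, 147^64=359, 147^128=369, 147^256=119, 147^512=105, 147^1024=483, 147^2048=361, 147^4096=303, 147^8192=445, 147^16384=237, 147^32768=447, 147^65536=13, 147^131072=169, 147^262144=449, 147^524288=299; 147^945901 = 147^1 * 147^4 * 147^8 * 147^32 * 147^64 * 147^128 * 147^512 * 147^1024 * 147^2048 * 147^8192 * 147^16384 * 147^131072 * 147^262144 * 147^524288 = 65 (mod 502); answer 65
Part II: S1 = 65; c = 15; T(3) = -1*(-9) + 2*(29) - 3*(15) = 22; iterating: T(3)=22, T(4)=-127, T(5)=198, T(6)=-518, T(7)=1295, T(8)=-2925; answer -2925

-2925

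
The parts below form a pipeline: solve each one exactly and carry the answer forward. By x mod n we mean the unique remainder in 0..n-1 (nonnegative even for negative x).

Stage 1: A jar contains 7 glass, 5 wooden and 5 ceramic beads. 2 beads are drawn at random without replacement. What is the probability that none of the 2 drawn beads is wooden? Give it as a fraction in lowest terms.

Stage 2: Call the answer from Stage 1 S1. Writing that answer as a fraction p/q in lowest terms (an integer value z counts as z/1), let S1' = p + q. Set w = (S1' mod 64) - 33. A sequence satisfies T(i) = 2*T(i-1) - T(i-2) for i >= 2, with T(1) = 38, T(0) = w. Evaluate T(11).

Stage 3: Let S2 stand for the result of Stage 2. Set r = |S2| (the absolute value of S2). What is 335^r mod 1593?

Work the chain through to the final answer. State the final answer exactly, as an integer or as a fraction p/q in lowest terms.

Stage 1: total draws C(17,2) = 136; favorable C(12,2) = 66; P = 33/68; answer 33/68
Stage 2: S1 = 33/68; threaded value p + q = 101; w = 4; T(2) = 2*(38) - 1*(4) = 72; iterating: T(2)=72, T(3)=106, T(4)=140, T(5)=174, T(6)=208, T(7)=242, T(8)=276, T(9)=310, T(10)=344, T(11)=378; answer 378
Stage 3: S2 = 378; r = 378; squarings mod 1593: 335^1=335, 335^2=715, 335^4=1465, 335^8=454, 335^16=619, 335^32=841, 335^64=1582, 335^128=121, 335^256=304; 335^378 = 335^2 * 335^8 * 335^16 * 335^32 * 335^64 * 335^256 = 1081 (mod 1593); answer 1081

1081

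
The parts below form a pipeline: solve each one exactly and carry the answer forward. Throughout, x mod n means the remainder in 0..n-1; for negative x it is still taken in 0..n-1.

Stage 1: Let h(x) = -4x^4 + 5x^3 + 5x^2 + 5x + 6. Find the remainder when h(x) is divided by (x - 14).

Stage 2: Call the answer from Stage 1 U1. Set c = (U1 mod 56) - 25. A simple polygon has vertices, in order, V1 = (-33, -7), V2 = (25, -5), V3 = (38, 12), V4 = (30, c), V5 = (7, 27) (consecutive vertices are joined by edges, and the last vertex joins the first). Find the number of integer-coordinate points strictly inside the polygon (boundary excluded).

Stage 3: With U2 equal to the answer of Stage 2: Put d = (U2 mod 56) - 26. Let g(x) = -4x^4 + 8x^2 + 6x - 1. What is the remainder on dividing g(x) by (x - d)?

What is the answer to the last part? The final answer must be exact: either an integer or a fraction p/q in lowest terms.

Stage 1: remainder = value at the root: -4*(14)^4 + 5*(14)^3 + 5*(14)^2 + 5*(14)^1 + 6 = (-153664) + (13720) + (980) + (70) + (6) = -138888; answer -138888
Stage 2: U1 = -138888; c = 23; cross terms: (-33*-5 - 25*-7)=340, (25*12 - 38*-5)=490, (38*23 - 30*12)=514, (30*27 - 7*23)=649, (7*-7 - -33*27)=842; twice the area = |2835| = 2835; area = 2835/2; boundary points = 2 + 1 + 1 + 1 + 2 = 7; strictly interior points = area - boundary/2 + 1 = 1415; answer 1415
Stage 3: U2 = 1415; d = -11; remainder = value at the root: -4*(-11)^4 + 8*(-11)^2 + 6*(-11)^1 - 1 = (-58564) + (968) + (-66) + (-1) = -57663; answer -57663

-57663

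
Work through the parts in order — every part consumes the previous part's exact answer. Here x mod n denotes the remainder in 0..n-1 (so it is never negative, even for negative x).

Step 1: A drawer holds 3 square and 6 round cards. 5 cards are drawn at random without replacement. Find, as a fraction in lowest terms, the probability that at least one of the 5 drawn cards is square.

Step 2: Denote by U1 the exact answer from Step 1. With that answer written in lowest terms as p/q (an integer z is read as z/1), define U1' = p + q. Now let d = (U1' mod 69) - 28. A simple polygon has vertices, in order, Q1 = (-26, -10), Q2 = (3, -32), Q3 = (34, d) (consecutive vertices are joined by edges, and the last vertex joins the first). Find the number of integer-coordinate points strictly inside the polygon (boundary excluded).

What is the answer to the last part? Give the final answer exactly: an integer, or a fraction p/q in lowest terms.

Step 1: total draws C(9,5) = 126; complement C(6,5) = 6; favorable 126 - 6 = 120; P = 20/21; answer 20/21
Step 2: U1 = 20/21; threaded value p + q = 41; d = 13; cross terms: (-26*-32 - 3*-10)=862, (3*13 - 34*-32)=1127, (34*-10 - -26*13)=-2; twice the area = |1987| = 1987; area = 1987/2; boundary points = 1 + 1 + 1 = 3; strictly interior points = area - boundary/2 + 1 = 993; answer 993

993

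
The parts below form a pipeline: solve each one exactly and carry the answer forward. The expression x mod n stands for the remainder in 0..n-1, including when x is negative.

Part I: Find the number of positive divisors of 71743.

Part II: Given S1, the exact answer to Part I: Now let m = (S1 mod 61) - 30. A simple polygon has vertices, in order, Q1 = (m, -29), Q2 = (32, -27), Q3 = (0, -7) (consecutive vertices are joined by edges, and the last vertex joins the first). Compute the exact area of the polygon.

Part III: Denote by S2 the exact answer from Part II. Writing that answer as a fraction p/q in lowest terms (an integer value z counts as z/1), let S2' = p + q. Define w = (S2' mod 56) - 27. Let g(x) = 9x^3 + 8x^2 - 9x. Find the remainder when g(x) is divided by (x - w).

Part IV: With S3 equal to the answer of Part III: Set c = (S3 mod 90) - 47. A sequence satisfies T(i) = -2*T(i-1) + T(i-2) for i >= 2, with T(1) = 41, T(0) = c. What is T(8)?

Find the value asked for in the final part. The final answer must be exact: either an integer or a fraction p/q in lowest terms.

Part I: 71743 = 7 * 37 * 277; number of divisors = (1+1) * (1+1) * (1+1) = 8; answer 8
Part II: S1 = 8; m = -22; cross terms: (-22*-27 - 32*-29)=1522, (32*-7 - 0*-27)=-224, (0*-29 - -22*-7)=-154; twice the area = |1144| = 1144; area = 572; answer 572
Part III: S2 = 572; threaded value p + q = 573; w = -14; remainder = value at the root: 9*(-14)^3 + 8*(-14)^2 - 9*(-14)^1 = (-24696) + (1568) + (126) = -23002; answer -23002
Part IV: S3 = -23002; c = -9; T(2) = -2*(41) + 1*(-9) = -91; iterating: T(2)=-91, T(3)=223, T(4)=-537, T(5)=1297, T(6)=-3131, T(7)=7559, T(8)=-18249; answer -18249

-18249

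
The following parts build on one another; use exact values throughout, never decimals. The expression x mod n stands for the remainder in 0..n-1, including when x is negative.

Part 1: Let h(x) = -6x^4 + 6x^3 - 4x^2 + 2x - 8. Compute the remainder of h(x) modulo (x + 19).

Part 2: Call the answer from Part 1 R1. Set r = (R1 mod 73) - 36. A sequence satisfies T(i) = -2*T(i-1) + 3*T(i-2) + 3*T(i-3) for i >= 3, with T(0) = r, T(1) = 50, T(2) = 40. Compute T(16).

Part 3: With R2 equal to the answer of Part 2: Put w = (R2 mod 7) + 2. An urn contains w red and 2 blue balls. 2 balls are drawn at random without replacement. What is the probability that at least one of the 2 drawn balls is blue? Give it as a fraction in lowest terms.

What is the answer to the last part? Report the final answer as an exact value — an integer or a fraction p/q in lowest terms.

5/6

Part 1: remainder = value at the root: -6*(-19)^4 + 6*(-19)^3 - 4*(-19)^2 + 2*(-19)^1 - 8 = (-781926) + (-41154) + (-1444) + (-38) + (-8) = -824570; answer -824570
Part 2: R1 = -824570; r = 2; T(3) = -2*(40) + 3*(50) + 3*(2) = 76; iterating: T(3)=76, T(4)=118, T(5)=112, T(6)=358, T(7)=-26, T(8)=1462, T(9)=-1928, T(10)=8164, T(11)=-17726, T(12)=54160, T(13)=-137006, T(14)=383314, T(15)=-1015166, T(16)=2769256; answer 2769256
Part 3: R2 = 2769256; w = 2; total draws C(4,2) = 6; complement C(2,2) = 1; favorable 6 - 1 = 5; P = 5/6; answer 5/6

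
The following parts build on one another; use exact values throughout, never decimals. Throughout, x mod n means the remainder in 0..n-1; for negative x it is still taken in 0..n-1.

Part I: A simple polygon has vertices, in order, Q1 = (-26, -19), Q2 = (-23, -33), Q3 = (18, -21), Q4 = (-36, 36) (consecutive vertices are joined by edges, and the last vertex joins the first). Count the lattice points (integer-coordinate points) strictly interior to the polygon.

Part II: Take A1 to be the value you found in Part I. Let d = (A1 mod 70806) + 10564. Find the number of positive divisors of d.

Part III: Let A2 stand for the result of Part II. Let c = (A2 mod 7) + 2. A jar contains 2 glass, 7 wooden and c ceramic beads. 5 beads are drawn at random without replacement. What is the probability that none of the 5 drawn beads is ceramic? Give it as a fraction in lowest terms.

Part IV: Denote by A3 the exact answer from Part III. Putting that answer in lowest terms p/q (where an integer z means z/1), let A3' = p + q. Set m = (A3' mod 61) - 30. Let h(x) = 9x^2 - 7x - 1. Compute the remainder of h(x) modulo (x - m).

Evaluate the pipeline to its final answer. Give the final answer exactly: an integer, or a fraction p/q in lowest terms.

Part I: cross terms: (-26*-33 - -23*-19)=421, (-23*-21 - 18*-33)=1077, (18*36 - -36*-21)=-108, (-36*-19 - -26*36)=1620; twice the area = |3010| = 3010; area = 1505; boundary points = 1 + 1 + 3 + 5 = 10; strictly interior points = area - boundary/2 + 1 = 1501; answer 1501
Part II: A1 = 1501; d = 12065; 12065 = 5 * 19 * 127; number of divisors = (1+1) * (1+1) * (1+1) = 8; answer 8
Part III: A2 = 8; c = 3; total draws C(12,5) = 792; favorable C(9,5) = 126; P = 7/44; answer 7/44
Part IV: A3 = 7/44; threaded value p + q = 51; m = 21; remainder = value at the root: 9*(21)^2 - 7*(21)^1 - 1 = (3969) + (-147) + (-1) = 3821; answer 3821

3821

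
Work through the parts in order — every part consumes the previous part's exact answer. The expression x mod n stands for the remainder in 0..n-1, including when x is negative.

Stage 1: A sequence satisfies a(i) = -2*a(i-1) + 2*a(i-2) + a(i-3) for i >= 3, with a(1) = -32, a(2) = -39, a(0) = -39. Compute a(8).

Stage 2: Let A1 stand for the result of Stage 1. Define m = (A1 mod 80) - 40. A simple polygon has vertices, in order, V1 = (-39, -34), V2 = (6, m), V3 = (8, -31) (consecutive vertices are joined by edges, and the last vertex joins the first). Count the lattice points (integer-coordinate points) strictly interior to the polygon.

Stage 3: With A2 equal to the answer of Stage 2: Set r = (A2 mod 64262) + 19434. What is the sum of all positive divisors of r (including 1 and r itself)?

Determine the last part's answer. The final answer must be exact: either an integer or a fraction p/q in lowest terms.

40238

Stage 1: a(3) = -2*(-39) + 2*(-32) + 1*(-39) = -25; iterating: a(3)=-25, a(4)=-60, a(5)=31, a(6)=-207, a(7)=416, a(8)=-1215; answer -1215
Stage 2: A1 = -1215; m = 25; cross terms: (-39*25 - 6*-34)=-771, (6*-31 - 8*25)=-386, (8*-34 - -39*-31)=-1481; twice the area = |-2638| = 2638; area = 1319; boundary points = 1 + 2 + 1 = 4; strictly interior points = area - boundary/2 + 1 = 1318; answer 1318
Stage 3: A2 = 1318; r = 20752; 20752 = 2^4 * 1297; sigma = (1 + 2 + 4 + 8 + 16) * (1 + 1297) = 31 * 1298 = 40238; answer 40238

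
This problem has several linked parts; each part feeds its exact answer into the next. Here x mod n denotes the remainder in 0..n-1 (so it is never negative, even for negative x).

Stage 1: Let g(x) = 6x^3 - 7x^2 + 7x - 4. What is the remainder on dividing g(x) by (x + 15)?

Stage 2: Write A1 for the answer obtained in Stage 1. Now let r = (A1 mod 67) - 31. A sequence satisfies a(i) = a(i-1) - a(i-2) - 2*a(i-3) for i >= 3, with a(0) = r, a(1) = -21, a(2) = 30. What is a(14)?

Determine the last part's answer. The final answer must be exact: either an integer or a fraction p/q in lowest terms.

-2202

Stage 1: remainder = value at the root: 6*(-15)^3 - 7*(-15)^2 + 7*(-15)^1 - 4 = (-20250) + (-1575) + (-105) + (-4) = -21934; answer -21934
Stage 2: A1 = -21934; r = 11; a(3) = 1*(30) - 1*(-21) - 2*(11) = 29; iterating: a(3)=29, a(4)=41, a(5)=-48, a(6)=-147, a(7)=-181, a(8)=62, a(9)=537, a(10)=837, a(11)=176, a(12)=-1735, a(13)=-3585, a(14)=-2202; answer -2202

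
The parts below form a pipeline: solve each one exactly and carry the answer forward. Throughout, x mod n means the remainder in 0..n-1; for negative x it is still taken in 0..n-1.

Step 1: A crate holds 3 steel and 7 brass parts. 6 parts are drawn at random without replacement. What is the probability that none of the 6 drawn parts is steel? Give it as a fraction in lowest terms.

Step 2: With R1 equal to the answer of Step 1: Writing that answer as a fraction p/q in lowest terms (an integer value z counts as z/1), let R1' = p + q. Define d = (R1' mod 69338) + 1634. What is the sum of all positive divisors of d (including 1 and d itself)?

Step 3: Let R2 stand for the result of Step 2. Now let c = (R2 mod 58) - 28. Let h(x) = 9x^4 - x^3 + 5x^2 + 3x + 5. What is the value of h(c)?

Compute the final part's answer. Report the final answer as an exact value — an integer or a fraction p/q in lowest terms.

Step 1: total draws C(10,6) = 210; favorable C(7,6) = 7; P = 1/30; answer 1/30
Step 2: R1 = 1/30; threaded value p + q = 31; d = 1665; 1665 = 3^2 * 5 * 37; sigma = (1 + 3 + 9) * (1 + 5) * (1 + 37) = 13 * 6 * 38 = 2964; answer 2964
Step 3: R2 = 2964; c = -22; 9*(-22)^4 - 1*(-22)^3 + 5*(-22)^2 + 3*(-22)^1 + 5 = (2108304) + (10648) + (2420) + (-66) + (5) = 2121311; answer 2121311

2121311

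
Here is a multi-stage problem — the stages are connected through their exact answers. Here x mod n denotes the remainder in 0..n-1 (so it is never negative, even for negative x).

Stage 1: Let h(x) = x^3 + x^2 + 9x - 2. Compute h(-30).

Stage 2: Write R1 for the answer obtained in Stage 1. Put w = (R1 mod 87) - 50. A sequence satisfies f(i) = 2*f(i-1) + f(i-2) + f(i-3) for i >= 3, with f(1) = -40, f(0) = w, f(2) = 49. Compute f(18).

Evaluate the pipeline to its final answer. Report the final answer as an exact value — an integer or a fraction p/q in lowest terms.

Stage 1: 1*(-30)^3 + 1*(-30)^2 + 9*(-30)^1 - 2 = (-27000) + (900) + (-270) + (-2) = -26372; answer -26372
Stage 2: R1 = -26372; w = 26; f(3) = 2*(49) + 1*(-40) + 1*(26) = 84; iterating: f(3)=84, f(4)=177, f(5)=487, f(6)=1235, f(7)=3134, f(8)=7990, f(9)=20349, f(10)=51822, f(11)=131983, f(12)=336137, f(13)=856079, f(14)=2180278, f(15)=5552772, f(16)=14141901, f(17)=36016852, f(18)=91728377; answer 91728377

91728377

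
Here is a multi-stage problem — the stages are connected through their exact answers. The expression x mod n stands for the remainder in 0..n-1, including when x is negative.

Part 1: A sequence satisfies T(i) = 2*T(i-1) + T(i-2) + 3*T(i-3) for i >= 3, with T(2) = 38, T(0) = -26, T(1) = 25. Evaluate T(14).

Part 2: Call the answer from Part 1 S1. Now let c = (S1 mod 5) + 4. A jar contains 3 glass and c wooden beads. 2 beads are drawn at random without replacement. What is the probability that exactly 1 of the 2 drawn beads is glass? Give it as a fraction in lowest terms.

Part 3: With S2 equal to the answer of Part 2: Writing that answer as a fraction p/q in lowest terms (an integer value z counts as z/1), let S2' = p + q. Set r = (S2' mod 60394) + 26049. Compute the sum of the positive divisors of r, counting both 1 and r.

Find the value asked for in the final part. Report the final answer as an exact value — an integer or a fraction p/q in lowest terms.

27872

Part 1: T(3) = 2*(38) + 1*(25) + 3*(-26) = 23; iterating: T(3)=23, T(4)=159, T(5)=455, T(6)=1138, T(7)=3208, T(8)=8919, T(9)=24460, T(10)=67463, T(11)=186143, T(12)=513129, T(13)=1414790, T(14)=3901138; answer 3901138
Part 2: S1 = 3901138; c = 7; total draws C(10,2) = 45; favorable C(3,1)*C(7,1) = 21; P = 7/15; answer 7/15
Part 3: S2 = 7/15; threaded value p + q = 22; r = 26071; 26071 = 29^2 * 31; sigma = (1 + 29 + 841) * (1 + 31) = 871 * 32 = 27872; answer 27872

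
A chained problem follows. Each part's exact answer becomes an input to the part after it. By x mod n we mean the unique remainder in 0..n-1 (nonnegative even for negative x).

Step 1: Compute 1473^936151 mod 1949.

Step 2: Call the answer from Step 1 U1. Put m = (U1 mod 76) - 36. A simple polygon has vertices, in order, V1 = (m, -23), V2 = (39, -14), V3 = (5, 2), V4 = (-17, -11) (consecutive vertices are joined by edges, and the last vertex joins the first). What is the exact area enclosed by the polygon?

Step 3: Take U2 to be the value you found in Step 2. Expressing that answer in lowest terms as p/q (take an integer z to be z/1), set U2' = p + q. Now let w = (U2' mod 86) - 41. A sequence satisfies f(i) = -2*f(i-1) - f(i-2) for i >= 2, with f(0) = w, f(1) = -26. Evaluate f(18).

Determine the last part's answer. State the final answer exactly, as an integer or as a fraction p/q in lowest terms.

842

Step 1: squarings mod 1949: 1473^1=1473, 1473^2=492, 1473^4=388, 1473^8=471, 1473^16=1604, 1473^32=136, 1473^64=955, 1473^128=1842, 1473^256=1704, 1473^512=1555, 1473^1024=1265, 1473^2048=96, 1473^4096=1420, 1473^8192=1134, 1473^16384=1565, 1473^32768=1281, 1473^65536=1852, 1473^131072=1613, 1473^262144=1803, 1473^524288=1826; 1473^936151 = 1473^1 * 1473^2 * 1473^4 * 1473^16 * 1473^64 * 1473^128 * 1473^2048 * 1473^16384 * 1473^131072 * 1473^262144 * 1473^524288 = 680 (mod 1949); answer 680
Step 2: U1 = 680; m = 36; cross terms: (36*-14 - 39*-23)=393, (39*2 - 5*-14)=148, (5*-11 - -17*2)=-21, (-17*-23 - 36*-11)=787; twice the area = |1307| = 1307; area = 1307/2; answer 1307/2
Step 3: U2 = 1307/2; threaded value p + q = 1309; w = -22; f(2) = -2*(-26) - 1*(-22) = 74; iterating: f(2)=74, f(3)=-122, f(4)=170, f(5)=-218, f(6)=266, f(7)=-314, f(8)=362, f(9)=-410, f(10)=458, f(11)=-506, f(12)=554, f(13)=-602, f(14)=650, f(15)=-698, f(16)=746, f(17)=-794, f(18)=842; answer 842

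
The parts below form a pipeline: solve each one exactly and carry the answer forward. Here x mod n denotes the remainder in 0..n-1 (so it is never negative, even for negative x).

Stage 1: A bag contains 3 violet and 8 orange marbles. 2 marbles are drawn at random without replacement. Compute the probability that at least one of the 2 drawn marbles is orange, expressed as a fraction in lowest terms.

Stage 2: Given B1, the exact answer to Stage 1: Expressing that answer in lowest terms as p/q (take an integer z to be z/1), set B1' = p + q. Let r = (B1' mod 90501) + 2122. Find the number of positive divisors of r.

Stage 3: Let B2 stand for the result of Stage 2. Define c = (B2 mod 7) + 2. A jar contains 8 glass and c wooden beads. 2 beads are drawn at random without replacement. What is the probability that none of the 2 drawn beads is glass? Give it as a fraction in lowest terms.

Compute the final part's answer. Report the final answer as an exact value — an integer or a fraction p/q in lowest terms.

15/91

Stage 1: total draws C(11,2) = 55; complement C(3,2) = 3; favorable 55 - 3 = 52; P = 52/55; answer 52/55
Stage 2: B1 = 52/55; threaded value p + q = 107; r = 2229; 2229 = 3 * 743; number of divisors = (1+1) * (1+1) = 4; answer 4
Stage 3: B2 = 4; c = 6; total draws C(14,2) = 91; favorable C(6,2) = 15; P = 15/91; answer 15/91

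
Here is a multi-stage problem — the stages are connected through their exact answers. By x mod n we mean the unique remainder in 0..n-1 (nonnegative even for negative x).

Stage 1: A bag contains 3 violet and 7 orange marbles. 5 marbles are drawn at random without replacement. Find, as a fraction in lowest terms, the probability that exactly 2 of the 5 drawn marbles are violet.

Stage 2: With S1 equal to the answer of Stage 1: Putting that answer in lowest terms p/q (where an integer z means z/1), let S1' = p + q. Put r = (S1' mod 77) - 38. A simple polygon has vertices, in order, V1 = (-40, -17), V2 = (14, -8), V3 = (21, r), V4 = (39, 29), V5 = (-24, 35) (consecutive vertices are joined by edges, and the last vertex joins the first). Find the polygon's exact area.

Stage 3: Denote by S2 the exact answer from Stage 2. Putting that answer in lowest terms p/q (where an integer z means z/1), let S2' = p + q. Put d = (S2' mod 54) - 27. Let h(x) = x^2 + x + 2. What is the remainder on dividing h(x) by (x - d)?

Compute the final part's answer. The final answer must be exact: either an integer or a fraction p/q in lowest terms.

382

Stage 1: total draws C(10,5) = 252; favorable C(3,2)*C(7,3) = 105; P = 5/12; answer 5/12
Stage 2: S1 = 5/12; threaded value p + q = 17; r = -21; cross terms: (-40*-8 - 14*-17)=558, (14*-21 - 21*-8)=-126, (21*29 - 39*-21)=1428, (39*35 - -24*29)=2061, (-24*-17 - -40*35)=1808; twice the area = |5729| = 5729; area = 5729/2; answer 5729/2
Stage 3: S2 = 5729/2; threaded value p + q = 5731; d = -20; remainder = value at the root: 1*(-20)^2 + 1*(-20)^1 + 2 = (400) + (-20) + (2) = 382; answer 382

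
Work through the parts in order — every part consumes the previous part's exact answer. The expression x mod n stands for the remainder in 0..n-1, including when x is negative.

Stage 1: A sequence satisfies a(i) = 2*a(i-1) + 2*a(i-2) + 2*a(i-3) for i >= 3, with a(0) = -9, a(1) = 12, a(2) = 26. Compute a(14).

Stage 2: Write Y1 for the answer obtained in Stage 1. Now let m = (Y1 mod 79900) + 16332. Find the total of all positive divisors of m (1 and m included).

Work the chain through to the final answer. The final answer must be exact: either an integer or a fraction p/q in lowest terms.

63616

Stage 1: a(3) = 2*(26) + 2*(12) + 2*(-9) = 58; iterating: a(3)=58, a(4)=192, a(5)=552, a(6)=1604, a(7)=4696, a(8)=13704, a(9)=40008, a(10)=116816, a(11)=341056, a(12)=995760, a(13)=2907264, a(14)=8488160; answer 8488160
Stage 2: Y1 = 8488160; m = 35092; 35092 = 2^2 * 31 * 283; sigma = (1 + 2 + 4) * (1 + 31) * (1 + 283) = 7 * 32 * 284 = 63616; answer 63616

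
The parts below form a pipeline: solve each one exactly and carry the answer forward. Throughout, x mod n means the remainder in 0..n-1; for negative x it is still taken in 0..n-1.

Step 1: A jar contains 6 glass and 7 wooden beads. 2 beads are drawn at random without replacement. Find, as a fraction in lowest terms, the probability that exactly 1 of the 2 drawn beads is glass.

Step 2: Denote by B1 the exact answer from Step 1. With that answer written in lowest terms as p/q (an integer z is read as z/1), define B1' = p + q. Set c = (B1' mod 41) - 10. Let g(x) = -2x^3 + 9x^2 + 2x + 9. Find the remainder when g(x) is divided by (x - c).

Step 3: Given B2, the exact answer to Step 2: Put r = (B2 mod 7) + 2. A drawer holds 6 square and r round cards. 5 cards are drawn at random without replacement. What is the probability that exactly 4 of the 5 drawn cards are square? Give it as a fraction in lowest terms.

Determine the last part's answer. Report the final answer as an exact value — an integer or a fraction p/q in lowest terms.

15/28

Step 1: total draws C(13,2) = 78; favorable C(6,1)*C(7,1) = 42; P = 7/13; answer 7/13
Step 2: B1 = 7/13; threaded value p + q = 20; c = 10; remainder = value at the root: -2*(10)^3 + 9*(10)^2 + 2*(10)^1 + 9 = (-2000) + (900) + (20) + (9) = -1071; answer -1071
Step 3: B2 = -1071; r = 2; total draws C(8,5) = 56; favorable C(6,4)*C(2,1) = 30; P = 15/28; answer 15/28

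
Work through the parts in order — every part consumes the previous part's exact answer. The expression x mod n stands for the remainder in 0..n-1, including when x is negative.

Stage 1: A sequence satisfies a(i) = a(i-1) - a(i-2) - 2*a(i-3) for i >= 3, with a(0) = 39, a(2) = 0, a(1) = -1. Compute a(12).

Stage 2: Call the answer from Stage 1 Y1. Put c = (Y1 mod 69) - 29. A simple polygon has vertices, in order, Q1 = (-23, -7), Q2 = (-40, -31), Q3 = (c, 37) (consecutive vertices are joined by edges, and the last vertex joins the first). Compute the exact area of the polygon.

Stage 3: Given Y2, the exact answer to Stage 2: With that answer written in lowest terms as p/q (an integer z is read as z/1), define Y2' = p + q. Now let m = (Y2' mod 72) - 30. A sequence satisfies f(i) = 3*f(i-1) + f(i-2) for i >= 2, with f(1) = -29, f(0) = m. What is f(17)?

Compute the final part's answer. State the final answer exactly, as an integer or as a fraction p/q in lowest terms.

Stage 1: a(3) = 1*(0) - 1*(-1) - 2*(39) = -77; iterating: a(3)=-77, a(4)=-75, a(5)=2, a(6)=231, a(7)=379, a(8)=144, a(9)=-697, a(10)=-1599, a(11)=-1190, a(12)=1803; answer 1803
Stage 2: Y1 = 1803; c = -20; cross terms: (-23*-31 - -40*-7)=433, (-40*37 - -20*-31)=-2100, (-20*-7 - -23*37)=991; twice the area = |-676| = 676; area = 338; answer 338
Stage 3: Y2 = 338; threaded value p + q = 339; m = 21; f(2) = 3*(-29) + 1*(21) = -66; iterating: f(2)=-66, f(3)=-227, f(4)=-747, f(5)=-2468, f(6)=-8151, f(7)=-26921, f(8)=-88914, f(9)=-293663, f(10)=-969903, f(11)=-3203372, f(12)=-10580019, f(13)=-34943429, f(14)=-115410306, f(15)=-381174347, f(16)=-1258933347, f(17)=-4157974388; answer -4157974388

-4157974388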